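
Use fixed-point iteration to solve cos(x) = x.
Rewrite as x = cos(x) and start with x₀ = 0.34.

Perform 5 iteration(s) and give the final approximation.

Equation: cos(x) = x
Fixed-point form: x = cos(x)
x₀ = 0.34

x_1 = g(0.340000) = 0.942755
x_2 = g(0.942755) = 0.587561
x_3 = g(0.587561) = 0.832295
x_4 = g(0.832295) = 0.673180
x_5 = g(0.673180) = 0.781843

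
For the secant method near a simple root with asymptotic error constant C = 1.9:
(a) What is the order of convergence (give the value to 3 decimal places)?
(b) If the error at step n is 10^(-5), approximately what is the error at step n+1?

(a) Secant method has superlinear convergence with order φ = (1+√5)/2 ≈ 1.618.
    This means |e_{n+1}| ≈ C|e_n|^1.618.

(b) With |e_n| = 10^(-5) and C = 1.9:
    |e_{n+1}| ≈ 1.9 × (10^(-5))^1.618 = 1.9 × 10^(-8.09)

(a) ≈ 1.618 (golden ratio); (b) |e_{n+1}| ≈ 1.544e-08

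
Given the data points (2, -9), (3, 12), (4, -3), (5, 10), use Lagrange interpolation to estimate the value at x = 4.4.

Lagrange interpolation formula:
P(x) = Σ yᵢ × Lᵢ(x)
where Lᵢ(x) = Π_{j≠i} (x - xⱼ)/(xᵢ - xⱼ)

L_0(4.4) = (4.4 - 3)/(2 - 3) × (4.4 - 4)/(2 - 4) × (4.4 - 5)/(2 - 5) = 0.056000
L_1(4.4) = (4.4 - 2)/(3 - 2) × (4.4 - 4)/(3 - 4) × (4.4 - 5)/(3 - 5) = -0.288000
L_2(4.4) = (4.4 - 2)/(4 - 2) × (4.4 - 3)/(4 - 3) × (4.4 - 5)/(4 - 5) = 1.008000
L_3(4.4) = (4.4 - 2)/(5 - 2) × (4.4 - 3)/(5 - 3) × (4.4 - 4)/(5 - 4) = 0.224000

P(4.4) = (-9)×L_0(4.4) + 12×L_1(4.4) + (-3)×L_2(4.4) + 10×L_3(4.4)
P(4.4) = -4.744000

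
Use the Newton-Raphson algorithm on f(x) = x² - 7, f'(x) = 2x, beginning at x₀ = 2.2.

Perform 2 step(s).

f(x) = x² - 7
f'(x) = 2x
x₀ = 2.2

Newton-Raphson formula: x_{n+1} = x_n - f(x_n)/f'(x_n)

Iteration 1:
  f(2.200000) = -2.160000
  f'(2.200000) = 4.400000
  x_1 = 2.200000 - (-2.160000)/4.400000 = 2.690909
Iteration 2:
  f(2.690909) = 0.240992
  f'(2.690909) = 5.381818
  x_2 = 2.690909 - 0.240992/5.381818 = 2.646130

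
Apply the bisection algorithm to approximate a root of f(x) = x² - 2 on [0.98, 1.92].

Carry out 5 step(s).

f(x) = x² - 2
Initial interval: [0.98, 1.92]

Iteration 1:
  c_1 = (0.980000 + 1.920000)/2 = 1.450000
  f(c_1) = f(1.450000) = 0.102500
  f(a) × f(c) < 0, new interval: [0.980000, 1.450000]
Iteration 2:
  c_2 = (0.980000 + 1.450000)/2 = 1.215000
  f(c_2) = f(1.215000) = -0.523775
  f(a) × f(c) ≥ 0, new interval: [1.215000, 1.450000]
Iteration 3:
  c_3 = (1.215000 + 1.450000)/2 = 1.332500
  f(c_3) = f(1.332500) = -0.224444
  f(a) × f(c) ≥ 0, new interval: [1.332500, 1.450000]
Iteration 4:
  c_4 = (1.332500 + 1.450000)/2 = 1.391250
  f(c_4) = f(1.391250) = -0.064423
  f(a) × f(c) ≥ 0, new interval: [1.391250, 1.450000]
Iteration 5:
  c_5 = (1.391250 + 1.450000)/2 = 1.420625
  f(c_5) = f(1.420625) = 0.018175
  f(a) × f(c) < 0, new interval: [1.391250, 1.420625]

After 5 iteration(s), the approximation is c_5 = 1.420625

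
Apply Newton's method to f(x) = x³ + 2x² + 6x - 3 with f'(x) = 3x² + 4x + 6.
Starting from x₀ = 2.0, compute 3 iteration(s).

f(x) = x³ + 2x² + 6x - 3
f'(x) = 3x² + 4x + 6
x₀ = 2.0

Newton-Raphson formula: x_{n+1} = x_n - f(x_n)/f'(x_n)

Iteration 1:
  f(2.000000) = 25.000000
  f'(2.000000) = 26.000000
  x_1 = 2.000000 - 25.000000/26.000000 = 1.038462
Iteration 2:
  f(1.038462) = 6.507453
  f'(1.038462) = 13.389053
  x_2 = 1.038462 - 6.507453/13.389053 = 0.552434
Iteration 3:
  f(0.552434) = 1.093561
  f'(0.552434) = 9.125283
  x_3 = 0.552434 - 1.093561/9.125283 = 0.432595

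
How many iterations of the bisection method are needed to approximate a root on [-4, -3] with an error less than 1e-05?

We need (b-a)/2^n ≤ 1e-05
(-3 - (-4))/2^n ≤ 1e-05
1/2^n ≤ 1e-05
2^n ≥ 100000
n ≥ log₂(100000) = 16.61
n ≥ 17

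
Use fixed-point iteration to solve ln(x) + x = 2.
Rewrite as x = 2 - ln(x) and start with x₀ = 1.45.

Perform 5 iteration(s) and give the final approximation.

Equation: ln(x) + x = 2
Fixed-point form: x = 2 - ln(x)
x₀ = 1.45

x_1 = g(1.450000) = 1.628436
x_2 = g(1.628436) = 1.512380
x_3 = g(1.512380) = 1.586316
x_4 = g(1.586316) = 1.538586
x_5 = g(1.538586) = 1.569136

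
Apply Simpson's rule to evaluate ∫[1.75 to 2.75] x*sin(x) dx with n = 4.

f(x) = x*sin(x)
a = 1.75, b = 2.75, n = 4
h = (b - a)/n = 0.250000

Simpson's rule: (h/3)[f(x₀) + 4f(x₁) + 2f(x₂) + ... + f(xₙ)]

x_0 = 1.7500, f(x_0) = 1.721975, coefficient = 1
x_1 = 2.0000, f(x_1) = 1.818595, coefficient = 4
x_2 = 2.2500, f(x_2) = 1.750665, coefficient = 2
x_3 = 2.5000, f(x_3) = 1.496180, coefficient = 4
x_4 = 2.7500, f(x_4) = 1.049568, coefficient = 1

I ≈ (0.250000/3) × 19.531973 = 1.627664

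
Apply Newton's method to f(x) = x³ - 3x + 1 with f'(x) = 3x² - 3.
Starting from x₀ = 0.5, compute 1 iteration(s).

f(x) = x³ - 3x + 1
f'(x) = 3x² - 3
x₀ = 0.5

Newton-Raphson formula: x_{n+1} = x_n - f(x_n)/f'(x_n)

Iteration 1:
  f(0.500000) = -0.375000
  f'(0.500000) = -2.250000
  x_1 = 0.500000 - (-0.375000)/(-2.250000) = 0.333333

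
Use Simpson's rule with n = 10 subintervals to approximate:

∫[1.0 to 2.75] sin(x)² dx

f(x) = sin(x)²
a = 1.0, b = 2.75, n = 10
h = (b - a)/n = 0.175000

Simpson's rule: (h/3)[f(x₀) + 4f(x₁) + 2f(x₂) + ... + f(xₙ)]

x_0 = 1.0000, f(x_0) = 0.708073, coefficient = 1
x_1 = 1.1750, f(x_1) = 0.851357, coefficient = 4
x_2 = 1.3500, f(x_2) = 0.952036, coefficient = 2
x_3 = 1.5250, f(x_3) = 0.997904, coefficient = 4
x_4 = 1.7000, f(x_4) = 0.983399, coefficient = 2
x_5 = 1.8750, f(x_5) = 0.910280, coefficient = 4
x_6 = 2.0500, f(x_6) = 0.787412, coefficient = 2
x_7 = 2.2250, f(x_7) = 0.629694, coefficient = 4
x_8 = 2.4000, f(x_8) = 0.456251, coefficient = 2
x_9 = 2.5750, f(x_9) = 0.288112, coefficient = 4
x_10 = 2.7500, f(x_10) = 0.145665, coefficient = 1

I ≈ (0.175000/3) × 21.921319 = 1.278744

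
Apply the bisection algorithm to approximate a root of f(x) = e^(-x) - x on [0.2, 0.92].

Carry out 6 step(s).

f(x) = e^(-x) - x
Initial interval: [0.2, 0.92]

Iteration 1:
  c_1 = (0.200000 + 0.920000)/2 = 0.560000
  f(c_1) = f(0.560000) = 0.011209
  f(a) × f(c) ≥ 0, new interval: [0.560000, 0.920000]
Iteration 2:
  c_2 = (0.560000 + 0.920000)/2 = 0.740000
  f(c_2) = f(0.740000) = -0.262886
  f(a) × f(c) < 0, new interval: [0.560000, 0.740000]
Iteration 3:
  c_3 = (0.560000 + 0.740000)/2 = 0.650000
  f(c_3) = f(0.650000) = -0.127954
  f(a) × f(c) < 0, new interval: [0.560000, 0.650000]
Iteration 4:
  c_4 = (0.560000 + 0.650000)/2 = 0.605000
  f(c_4) = f(0.605000) = -0.058926
  f(a) × f(c) < 0, new interval: [0.560000, 0.605000]
Iteration 5:
  c_5 = (0.560000 + 0.605000)/2 = 0.582500
  f(c_5) = f(0.582500) = -0.024000
  f(a) × f(c) < 0, new interval: [0.560000, 0.582500]
Iteration 6:
  c_6 = (0.560000 + 0.582500)/2 = 0.571250
  f(c_6) = f(0.571250) = -0.006431
  f(a) × f(c) < 0, new interval: [0.560000, 0.571250]

After 6 iteration(s), the approximation is c_6 = 0.571250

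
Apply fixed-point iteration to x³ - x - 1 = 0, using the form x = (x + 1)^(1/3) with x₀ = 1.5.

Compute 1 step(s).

Equation: x³ - x - 1 = 0
Fixed-point form: x = (x + 1)^(1/3)
x₀ = 1.5

x_1 = g(1.500000) = 1.357209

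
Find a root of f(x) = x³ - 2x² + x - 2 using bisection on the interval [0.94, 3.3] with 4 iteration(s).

f(x) = x³ - 2x² + x - 2
Initial interval: [0.94, 3.3]

Iteration 1:
  c_1 = (0.940000 + 3.300000)/2 = 2.120000
  f(c_1) = f(2.120000) = 0.659328
  f(a) × f(c) < 0, new interval: [0.940000, 2.120000]
Iteration 2:
  c_2 = (0.940000 + 2.120000)/2 = 1.530000
  f(c_2) = f(1.530000) = -1.570223
  f(a) × f(c) ≥ 0, new interval: [1.530000, 2.120000]
Iteration 3:
  c_3 = (1.530000 + 2.120000)/2 = 1.825000
  f(c_3) = f(1.825000) = -0.757859
  f(a) × f(c) ≥ 0, new interval: [1.825000, 2.120000]
Iteration 4:
  c_4 = (1.825000 + 2.120000)/2 = 1.972500
  f(c_4) = f(1.972500) = -0.134496
  f(a) × f(c) ≥ 0, new interval: [1.972500, 2.120000]

After 4 iteration(s), the approximation is c_4 = 1.972500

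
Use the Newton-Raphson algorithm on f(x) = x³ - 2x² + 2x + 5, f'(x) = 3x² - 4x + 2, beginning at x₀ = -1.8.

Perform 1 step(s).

f(x) = x³ - 2x² + 2x + 5
f'(x) = 3x² - 4x + 2
x₀ = -1.8

Newton-Raphson formula: x_{n+1} = x_n - f(x_n)/f'(x_n)

Iteration 1:
  f(-1.800000) = -10.912000
  f'(-1.800000) = 18.920000
  x_1 = -1.800000 - (-10.912000)/18.920000 = -1.223256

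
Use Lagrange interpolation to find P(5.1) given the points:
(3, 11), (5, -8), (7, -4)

Lagrange interpolation formula:
P(x) = Σ yᵢ × Lᵢ(x)
where Lᵢ(x) = Π_{j≠i} (x - xⱼ)/(xᵢ - xⱼ)

L_0(5.1) = (5.1 - 5)/(3 - 5) × (5.1 - 7)/(3 - 7) = -0.023750
L_1(5.1) = (5.1 - 3)/(5 - 3) × (5.1 - 7)/(5 - 7) = 0.997500
L_2(5.1) = (5.1 - 3)/(7 - 3) × (5.1 - 5)/(7 - 5) = 0.026250

P(5.1) = 11×L_0(5.1) + (-8)×L_1(5.1) + (-4)×L_2(5.1)
P(5.1) = -8.346250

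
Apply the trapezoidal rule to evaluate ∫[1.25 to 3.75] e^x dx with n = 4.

f(x) = e^x
a = 1.25, b = 3.75, n = 4
h = (b - a)/n = 0.625000

Trapezoidal rule: (h/2)[f(x₀) + 2f(x₁) + 2f(x₂) + ... + f(xₙ)]

x_0 = 1.2500, f(x_0) = 3.490343, coefficient = 1
x_1 = 1.8750, f(x_1) = 6.520819, coefficient = 2
x_2 = 2.5000, f(x_2) = 12.182494, coefficient = 2
x_3 = 3.1250, f(x_3) = 22.759895, coefficient = 2
x_4 = 3.7500, f(x_4) = 42.521082, coefficient = 1

I ≈ (0.625000/2) × 128.937841 = 40.293075
Exact value: 39.030739
Error: 1.262336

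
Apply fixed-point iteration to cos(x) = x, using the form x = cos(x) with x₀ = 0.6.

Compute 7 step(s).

Equation: cos(x) = x
Fixed-point form: x = cos(x)
x₀ = 0.6

x_1 = g(0.600000) = 0.825336
x_2 = g(0.825336) = 0.678310
x_3 = g(0.678310) = 0.778634
x_4 = g(0.778634) = 0.711874
x_5 = g(0.711874) = 0.757139
x_6 = g(0.757139) = 0.726804
x_7 = g(0.726804) = 0.747302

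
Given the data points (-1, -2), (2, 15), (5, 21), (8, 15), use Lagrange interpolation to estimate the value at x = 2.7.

Lagrange interpolation formula:
P(x) = Σ yᵢ × Lᵢ(x)
where Lᵢ(x) = Π_{j≠i} (x - xⱼ)/(xᵢ - xⱼ)

L_0(2.7) = (2.7 - 2)/(-1 - 2) × (2.7 - 5)/(-1 - 5) × (2.7 - 8)/(-1 - 8) = -0.052673
L_1(2.7) = (2.7 - (-1))/(2 - (-1)) × (2.7 - 5)/(2 - 5) × (2.7 - 8)/(2 - 8) = 0.835241
L_2(2.7) = (2.7 - (-1))/(5 - (-1)) × (2.7 - 2)/(5 - 2) × (2.7 - 8)/(5 - 8) = 0.254204
L_3(2.7) = (2.7 - (-1))/(8 - (-1)) × (2.7 - 2)/(8 - 2) × (2.7 - 5)/(8 - 5) = -0.036772

P(2.7) = (-2)×L_0(2.7) + 15×L_1(2.7) + 21×L_2(2.7) + 15×L_3(2.7)
P(2.7) = 17.420660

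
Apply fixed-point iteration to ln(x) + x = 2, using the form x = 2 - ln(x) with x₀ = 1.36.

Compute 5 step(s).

Equation: ln(x) + x = 2
Fixed-point form: x = 2 - ln(x)
x₀ = 1.36

x_1 = g(1.360000) = 1.692515
x_2 = g(1.692515) = 1.473784
x_3 = g(1.473784) = 1.612167
x_4 = g(1.612167) = 1.522421
x_5 = g(1.522421) = 1.579698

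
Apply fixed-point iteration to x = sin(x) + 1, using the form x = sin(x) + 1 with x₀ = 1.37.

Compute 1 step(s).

Equation: x = sin(x) + 1
Fixed-point form: x = sin(x) + 1
x₀ = 1.37

x_1 = g(1.370000) = 1.979908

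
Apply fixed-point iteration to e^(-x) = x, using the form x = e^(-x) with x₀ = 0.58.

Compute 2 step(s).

Equation: e^(-x) = x
Fixed-point form: x = e^(-x)
x₀ = 0.58

x_1 = g(0.580000) = 0.559898
x_2 = g(0.559898) = 0.571267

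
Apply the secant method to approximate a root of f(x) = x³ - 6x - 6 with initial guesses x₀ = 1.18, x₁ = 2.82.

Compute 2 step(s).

f(x) = x³ - 6x - 6
x₀ = 1.18, x₁ = 2.82

Secant formula: x_{n+1} = x_n - f(x_n)(x_n - x_{n-1})/(f(x_n) - f(x_{n-1}))

Iteration 1:
  f(1.180000) = -11.436968
  f(2.820000) = -0.494232
  x_2 = 2.820000 - (-0.494232)×(2.820000 - 1.180000)/(-0.494232 - (-11.436968))
       = 2.894071
Iteration 2:
  f(2.820000) = -0.494232
  f(2.894071) = 0.875293
  x_3 = 2.894071 - 0.875293×(2.894071 - 2.820000)/(0.875293 - (-0.494232))
       = 2.846731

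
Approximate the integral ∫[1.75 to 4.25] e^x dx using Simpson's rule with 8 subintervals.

f(x) = e^x
a = 1.75, b = 4.25, n = 8
h = (b - a)/n = 0.312500

Simpson's rule: (h/3)[f(x₀) + 4f(x₁) + 2f(x₂) + ... + f(xₙ)]

x_0 = 1.7500, f(x_0) = 5.754603, coefficient = 1
x_1 = 2.0625, f(x_1) = 7.865609, coefficient = 4
x_2 = 2.3750, f(x_2) = 10.751013, coefficient = 2
x_3 = 2.6875, f(x_3) = 14.694893, coefficient = 4
x_4 = 3.0000, f(x_4) = 20.085537, coefficient = 2
x_5 = 3.3125, f(x_5) = 27.453674, coefficient = 4
x_6 = 3.6250, f(x_6) = 37.524723, coefficient = 2
x_7 = 3.9375, f(x_7) = 51.290215, coefficient = 4
x_8 = 4.2500, f(x_8) = 70.105412, coefficient = 1

I ≈ (0.312500/3) × 617.800127 = 64.354180
Exact value: 64.350810
Error: 0.003370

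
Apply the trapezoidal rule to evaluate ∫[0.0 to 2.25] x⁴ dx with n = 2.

f(x) = x⁴
a = 0.0, b = 2.25, n = 2
h = (b - a)/n = 1.125000

Trapezoidal rule: (h/2)[f(x₀) + 2f(x₁) + 2f(x₂) + ... + f(xₙ)]

x_0 = 0.0000, f(x_0) = 0.000000, coefficient = 1
x_1 = 1.1250, f(x_1) = 1.601807, coefficient = 2
x_2 = 2.2500, f(x_2) = 25.628906, coefficient = 1

I ≈ (1.125000/2) × 28.832520 = 16.218292
Exact value: 11.533008
Error: 4.685284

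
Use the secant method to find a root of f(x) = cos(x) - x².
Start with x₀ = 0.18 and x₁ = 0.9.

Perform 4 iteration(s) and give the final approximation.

f(x) = cos(x) - x²
x₀ = 0.18, x₁ = 0.9

Secant formula: x_{n+1} = x_n - f(x_n)(x_n - x_{n-1})/(f(x_n) - f(x_{n-1}))

Iteration 1:
  f(0.180000) = 0.951444
  f(0.900000) = -0.188390
  x_2 = 0.900000 - (-0.188390)×(0.900000 - 0.180000)/(-0.188390 - 0.951444)
       = 0.780999
Iteration 2:
  f(0.900000) = -0.188390
  f(0.780999) = 0.100250
  x_3 = 0.780999 - 0.100250×(0.780999 - 0.900000)/(0.100250 - (-0.188390))
       = 0.822331
Iteration 3:
  f(0.780999) = 0.100250
  f(0.822331) = 0.004288
  x_4 = 0.822331 - 0.004288×(0.822331 - 0.780999)/(0.004288 - 0.100250)
       = 0.824177
Iteration 4:
  f(0.822331) = 0.004288
  f(0.824177) = -0.000107
  x_5 = 0.824177 - (-0.000107)×(0.824177 - 0.822331)/(-0.000107 - 0.004288)
       = 0.824132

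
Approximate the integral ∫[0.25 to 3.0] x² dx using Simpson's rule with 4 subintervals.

f(x) = x²
a = 0.25, b = 3.0, n = 4
h = (b - a)/n = 0.687500

Simpson's rule: (h/3)[f(x₀) + 4f(x₁) + 2f(x₂) + ... + f(xₙ)]

x_0 = 0.2500, f(x_0) = 0.062500, coefficient = 1
x_1 = 0.9375, f(x_1) = 0.878906, coefficient = 4
x_2 = 1.6250, f(x_2) = 2.640625, coefficient = 2
x_3 = 2.3125, f(x_3) = 5.347656, coefficient = 4
x_4 = 3.0000, f(x_4) = 9.000000, coefficient = 1

I ≈ (0.687500/3) × 39.250000 = 8.994792
Exact value: 8.994792
Error: 0.000000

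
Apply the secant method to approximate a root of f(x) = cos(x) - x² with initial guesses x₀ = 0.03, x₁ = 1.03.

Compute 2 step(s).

f(x) = cos(x) - x²
x₀ = 0.03, x₁ = 1.03

Secant formula: x_{n+1} = x_n - f(x_n)(x_n - x_{n-1})/(f(x_n) - f(x_{n-1}))

Iteration 1:
  f(0.030000) = 0.998650
  f(1.030000) = -0.546081
  x_2 = 1.030000 - (-0.546081)×(1.030000 - 0.030000)/(-0.546081 - 0.998650)
       = 0.676488
Iteration 2:
  f(1.030000) = -0.546081
  f(0.676488) = 0.322140
  x_3 = 0.676488 - 0.322140×(0.676488 - 1.030000)/(0.322140 - (-0.546081))
       = 0.807653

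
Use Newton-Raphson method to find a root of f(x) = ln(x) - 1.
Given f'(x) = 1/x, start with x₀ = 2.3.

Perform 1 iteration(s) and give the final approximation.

f(x) = ln(x) - 1
f'(x) = 1/x
x₀ = 2.3

Newton-Raphson formula: x_{n+1} = x_n - f(x_n)/f'(x_n)

Iteration 1:
  f(2.300000) = -0.167091
  f'(2.300000) = 0.434783
  x_1 = 2.300000 - (-0.167091)/0.434783 = 2.684309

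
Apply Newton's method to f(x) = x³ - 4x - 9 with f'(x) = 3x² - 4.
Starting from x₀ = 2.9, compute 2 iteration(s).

f(x) = x³ - 4x - 9
f'(x) = 3x² - 4
x₀ = 2.9

Newton-Raphson formula: x_{n+1} = x_n - f(x_n)/f'(x_n)

Iteration 1:
  f(2.900000) = 3.789000
  f'(2.900000) = 21.230000
  x_1 = 2.900000 - 3.789000/21.230000 = 2.721526
Iteration 2:
  f(2.721526) = 0.271435
  f'(2.721526) = 18.220114
  x_2 = 2.721526 - 0.271435/18.220114 = 2.706629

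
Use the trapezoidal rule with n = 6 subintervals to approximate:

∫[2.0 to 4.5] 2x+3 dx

f(x) = 2x+3
a = 2.0, b = 4.5, n = 6
h = (b - a)/n = 0.416667

Trapezoidal rule: (h/2)[f(x₀) + 2f(x₁) + 2f(x₂) + ... + f(xₙ)]

x_0 = 2.0000, f(x_0) = 7.000000, coefficient = 1
x_1 = 2.4167, f(x_1) = 7.833333, coefficient = 2
x_2 = 2.8333, f(x_2) = 8.666667, coefficient = 2
x_3 = 3.2500, f(x_3) = 9.500000, coefficient = 2
x_4 = 3.6667, f(x_4) = 10.333333, coefficient = 2
x_5 = 4.0833, f(x_5) = 11.166667, coefficient = 2
x_6 = 4.5000, f(x_6) = 12.000000, coefficient = 1

I ≈ (0.416667/2) × 114.000000 = 23.750000
Exact value: 23.750000
Error: 0.000000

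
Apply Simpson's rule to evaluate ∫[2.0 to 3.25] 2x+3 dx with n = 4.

f(x) = 2x+3
a = 2.0, b = 3.25, n = 4
h = (b - a)/n = 0.312500

Simpson's rule: (h/3)[f(x₀) + 4f(x₁) + 2f(x₂) + ... + f(xₙ)]

x_0 = 2.0000, f(x_0) = 7.000000, coefficient = 1
x_1 = 2.3125, f(x_1) = 7.625000, coefficient = 4
x_2 = 2.6250, f(x_2) = 8.250000, coefficient = 2
x_3 = 2.9375, f(x_3) = 8.875000, coefficient = 4
x_4 = 3.2500, f(x_4) = 9.500000, coefficient = 1

I ≈ (0.312500/3) × 99.000000 = 10.312500
Exact value: 10.312500
Error: 0.000000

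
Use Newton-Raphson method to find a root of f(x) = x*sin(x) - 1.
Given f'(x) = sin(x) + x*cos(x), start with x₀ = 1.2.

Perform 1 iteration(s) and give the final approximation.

f(x) = x*sin(x) - 1
f'(x) = sin(x) + x*cos(x)
x₀ = 1.2

Newton-Raphson formula: x_{n+1} = x_n - f(x_n)/f'(x_n)

Iteration 1:
  f(1.200000) = 0.118447
  f'(1.200000) = 1.366868
  x_1 = 1.200000 - 0.118447/1.366868 = 1.113344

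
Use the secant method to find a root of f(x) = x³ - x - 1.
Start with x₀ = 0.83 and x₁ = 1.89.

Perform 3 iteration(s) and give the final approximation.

f(x) = x³ - x - 1
x₀ = 0.83, x₁ = 1.89

Secant formula: x_{n+1} = x_n - f(x_n)(x_n - x_{n-1})/(f(x_n) - f(x_{n-1}))

Iteration 1:
  f(0.830000) = -1.258213
  f(1.890000) = 3.861269
  x_2 = 1.890000 - 3.861269×(1.890000 - 0.830000)/(3.861269 - (-1.258213))
       = 1.090516
Iteration 2:
  f(1.890000) = 3.861269
  f(1.090516) = -0.793648
  x_3 = 1.090516 - (-0.793648)×(1.090516 - 1.890000)/(-0.793648 - 3.861269)
       = 1.226825
Iteration 3:
  f(1.090516) = -0.793648
  f(1.226825) = -0.380331
  x_4 = 1.226825 - (-0.380331)×(1.226825 - 1.090516)/(-0.380331 - (-0.793648))
       = 1.352256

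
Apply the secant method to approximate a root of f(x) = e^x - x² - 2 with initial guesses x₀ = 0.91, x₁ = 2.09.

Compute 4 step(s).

f(x) = e^x - x² - 2
x₀ = 0.91, x₁ = 2.09

Secant formula: x_{n+1} = x_n - f(x_n)(x_n - x_{n-1})/(f(x_n) - f(x_{n-1}))

Iteration 1:
  f(0.910000) = -0.343777
  f(2.090000) = 1.716815
  x_2 = 2.090000 - 1.716815×(2.090000 - 0.910000)/(1.716815 - (-0.343777))
       = 1.106864
Iteration 2:
  f(2.090000) = 1.716815
  f(1.106864) = -0.200290
  x_3 = 1.106864 - (-0.200290)×(1.106864 - 2.090000)/(-0.200290 - 1.716815)
       = 1.209578
Iteration 3:
  f(1.106864) = -0.200290
  f(1.209578) = -0.111009
  x_4 = 1.209578 - (-0.111009)×(1.209578 - 1.106864)/(-0.111009 - (-0.200290))
       = 1.337289
Iteration 4:
  f(1.209578) = -0.111009
  f(1.337289) = 0.020362
  x_5 = 1.337289 - 0.020362×(1.337289 - 1.209578)/(0.020362 - (-0.111009))
       = 1.317494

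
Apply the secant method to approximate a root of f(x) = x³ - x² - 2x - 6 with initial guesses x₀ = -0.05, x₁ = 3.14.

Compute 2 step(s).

f(x) = x³ - x² - 2x - 6
x₀ = -0.05, x₁ = 3.14

Secant formula: x_{n+1} = x_n - f(x_n)(x_n - x_{n-1})/(f(x_n) - f(x_{n-1}))

Iteration 1:
  f(-0.050000) = -5.902625
  f(3.140000) = 8.819544
  x_2 = 3.140000 - 8.819544×(3.140000 - (-0.050000))/(8.819544 - (-5.902625))
       = 1.228981
Iteration 2:
  f(3.140000) = 8.819544
  f(1.228981) = -8.112110
  x_3 = 1.228981 - (-8.112110)×(1.228981 - 3.140000)/(-8.112110 - 8.819544)
       = 2.144568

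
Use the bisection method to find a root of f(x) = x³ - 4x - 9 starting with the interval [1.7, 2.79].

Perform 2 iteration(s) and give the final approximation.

f(x) = x³ - 4x - 9
Initial interval: [1.7, 2.79]

Iteration 1:
  c_1 = (1.700000 + 2.790000)/2 = 2.245000
  f(c_1) = f(2.245000) = -6.665144
  f(a) × f(c) ≥ 0, new interval: [2.245000, 2.790000]
Iteration 2:
  c_2 = (2.245000 + 2.790000)/2 = 2.517500
  f(c_2) = f(2.517500) = -3.114573
  f(a) × f(c) ≥ 0, new interval: [2.517500, 2.790000]

After 2 iteration(s), the approximation is c_2 = 2.517500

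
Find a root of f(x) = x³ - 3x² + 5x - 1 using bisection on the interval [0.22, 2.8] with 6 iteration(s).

f(x) = x³ - 3x² + 5x - 1
Initial interval: [0.22, 2.8]

Iteration 1:
  c_1 = (0.220000 + 2.800000)/2 = 1.510000
  f(c_1) = f(1.510000) = 3.152651
  f(a) × f(c) < 0, new interval: [0.220000, 1.510000]
Iteration 2:
  c_2 = (0.220000 + 1.510000)/2 = 0.865000
  f(c_2) = f(0.865000) = 1.727540
  f(a) × f(c) < 0, new interval: [0.220000, 0.865000]
Iteration 3:
  c_3 = (0.220000 + 0.865000)/2 = 0.542500
  f(c_3) = f(0.542500) = 0.989242
  f(a) × f(c) < 0, new interval: [0.220000, 0.542500]
Iteration 4:
  c_4 = (0.220000 + 0.542500)/2 = 0.381250
  f(c_4) = f(0.381250) = 0.525611
  f(a) × f(c) < 0, new interval: [0.220000, 0.381250]
Iteration 5:
  c_5 = (0.220000 + 0.381250)/2 = 0.300625
  f(c_5) = f(0.300625) = 0.259168
  f(a) × f(c) < 0, new interval: [0.220000, 0.300625]
Iteration 6:
  c_6 = (0.220000 + 0.300625)/2 = 0.260313
  f(c_6) = f(0.260313) = 0.115914
  f(a) × f(c) < 0, new interval: [0.220000, 0.260313]

After 6 iteration(s), the approximation is c_6 = 0.260313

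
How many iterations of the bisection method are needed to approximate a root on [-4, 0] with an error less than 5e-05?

We need (b-a)/2^n ≤ 5e-05
(0 - (-4))/2^n ≤ 5e-05
4/2^n ≤ 5e-05
2^n ≥ 80000
n ≥ log₂(80000) = 16.29
n ≥ 17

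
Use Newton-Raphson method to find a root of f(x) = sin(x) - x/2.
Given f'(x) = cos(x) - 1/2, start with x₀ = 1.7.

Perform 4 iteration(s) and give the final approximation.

f(x) = sin(x) - x/2
f'(x) = cos(x) - 1/2
x₀ = 1.7

Newton-Raphson formula: x_{n+1} = x_n - f(x_n)/f'(x_n)

Iteration 1:
  f(1.700000) = 0.141665
  f'(1.700000) = -0.628844
  x_1 = 1.700000 - 0.141665/(-0.628844) = 1.925278
Iteration 2:
  f(1.925278) = -0.024812
  f'(1.925278) = -0.847104
  x_2 = 1.925278 - (-0.024812)/(-0.847104) = 1.895987
Iteration 3:
  f(1.895987) = -0.000404
  f'(1.895987) = -0.819490
  x_3 = 1.895987 - (-0.000404)/(-0.819490) = 1.895494
Iteration 4:
  f(1.895494) = 0.000000
  f'(1.895494) = -0.819023
  x_4 = 1.895494 - 0.000000/(-0.819023) = 1.895494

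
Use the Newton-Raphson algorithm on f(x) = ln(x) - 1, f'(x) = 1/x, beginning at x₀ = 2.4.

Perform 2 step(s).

f(x) = ln(x) - 1
f'(x) = 1/x
x₀ = 2.4

Newton-Raphson formula: x_{n+1} = x_n - f(x_n)/f'(x_n)

Iteration 1:
  f(2.400000) = -0.124531
  f'(2.400000) = 0.416667
  x_1 = 2.400000 - (-0.124531)/0.416667 = 2.698875
Iteration 2:
  f(2.698875) = -0.007165
  f'(2.698875) = 0.370525
  x_2 = 2.698875 - (-0.007165)/0.370525 = 2.718212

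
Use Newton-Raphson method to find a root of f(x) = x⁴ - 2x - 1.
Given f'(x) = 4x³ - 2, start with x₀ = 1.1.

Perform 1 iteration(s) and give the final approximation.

f(x) = x⁴ - 2x - 1
f'(x) = 4x³ - 2
x₀ = 1.1

Newton-Raphson formula: x_{n+1} = x_n - f(x_n)/f'(x_n)

Iteration 1:
  f(1.100000) = -1.735900
  f'(1.100000) = 3.324000
  x_1 = 1.100000 - (-1.735900)/3.324000 = 1.622232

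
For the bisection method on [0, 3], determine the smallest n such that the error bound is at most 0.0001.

We need (b-a)/2^n ≤ 0.0001
(3 - 0)/2^n ≤ 0.0001
3/2^n ≤ 0.0001
2^n ≥ 30000
n ≥ log₂(30000) = 14.87
n ≥ 15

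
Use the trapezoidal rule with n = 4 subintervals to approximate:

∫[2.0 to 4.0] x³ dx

f(x) = x³
a = 2.0, b = 4.0, n = 4
h = (b - a)/n = 0.500000

Trapezoidal rule: (h/2)[f(x₀) + 2f(x₁) + 2f(x₂) + ... + f(xₙ)]

x_0 = 2.0000, f(x_0) = 8.000000, coefficient = 1
x_1 = 2.5000, f(x_1) = 15.625000, coefficient = 2
x_2 = 3.0000, f(x_2) = 27.000000, coefficient = 2
x_3 = 3.5000, f(x_3) = 42.875000, coefficient = 2
x_4 = 4.0000, f(x_4) = 64.000000, coefficient = 1

I ≈ (0.500000/2) × 243.000000 = 60.750000
Exact value: 60.000000
Error: 0.750000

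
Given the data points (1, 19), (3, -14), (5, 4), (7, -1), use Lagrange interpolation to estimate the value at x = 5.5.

Lagrange interpolation formula:
P(x) = Σ yᵢ × Lᵢ(x)
where Lᵢ(x) = Π_{j≠i} (x - xⱼ)/(xᵢ - xⱼ)

L_0(5.5) = (5.5 - 3)/(1 - 3) × (5.5 - 5)/(1 - 5) × (5.5 - 7)/(1 - 7) = 0.039062
L_1(5.5) = (5.5 - 1)/(3 - 1) × (5.5 - 5)/(3 - 5) × (5.5 - 7)/(3 - 7) = -0.210938
L_2(5.5) = (5.5 - 1)/(5 - 1) × (5.5 - 3)/(5 - 3) × (5.5 - 7)/(5 - 7) = 1.054688
L_3(5.5) = (5.5 - 1)/(7 - 1) × (5.5 - 3)/(7 - 3) × (5.5 - 5)/(7 - 5) = 0.117188

P(5.5) = 19×L_0(5.5) + (-14)×L_1(5.5) + 4×L_2(5.5) + (-1)×L_3(5.5)
P(5.5) = 7.796875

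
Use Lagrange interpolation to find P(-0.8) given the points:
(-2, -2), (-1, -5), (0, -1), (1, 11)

Lagrange interpolation formula:
P(x) = Σ yᵢ × Lᵢ(x)
where Lᵢ(x) = Π_{j≠i} (x - xⱼ)/(xᵢ - xⱼ)

L_0(-0.8) = (-0.8 - (-1))/(-2 - (-1)) × (-0.8 - 0)/(-2 - 0) × (-0.8 - 1)/(-2 - 1) = -0.048000
L_1(-0.8) = (-0.8 - (-2))/(-1 - (-2)) × (-0.8 - 0)/(-1 - 0) × (-0.8 - 1)/(-1 - 1) = 0.864000
L_2(-0.8) = (-0.8 - (-2))/(0 - (-2)) × (-0.8 - (-1))/(0 - (-1)) × (-0.8 - 1)/(0 - 1) = 0.216000
L_3(-0.8) = (-0.8 - (-2))/(1 - (-2)) × (-0.8 - (-1))/(1 - (-1)) × (-0.8 - 0)/(1 - 0) = -0.032000

P(-0.8) = (-2)×L_0(-0.8) + (-5)×L_1(-0.8) + (-1)×L_2(-0.8) + 11×L_3(-0.8)
P(-0.8) = -4.792000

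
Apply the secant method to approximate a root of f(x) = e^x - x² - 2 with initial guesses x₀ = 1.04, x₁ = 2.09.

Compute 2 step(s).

f(x) = e^x - x² - 2
x₀ = 1.04, x₁ = 2.09

Secant formula: x_{n+1} = x_n - f(x_n)(x_n - x_{n-1})/(f(x_n) - f(x_{n-1}))

Iteration 1:
  f(1.040000) = -0.252383
  f(2.090000) = 1.716815
  x_2 = 2.090000 - 1.716815×(2.090000 - 1.040000)/(1.716815 - (-0.252383))
       = 1.174574
Iteration 2:
  f(2.090000) = 1.716815
  f(1.174574) = -0.142861
  x_3 = 1.174574 - (-0.142861)×(1.174574 - 2.090000)/(-0.142861 - 1.716815)
       = 1.244897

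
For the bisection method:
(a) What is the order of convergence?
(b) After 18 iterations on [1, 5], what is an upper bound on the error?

(a) Bisection has linear (order 1) convergence; the error is halved each step.

(b) Error bound = (b-a)/2^n = (5 - 1)/2^{18}
    = 4/2^{18}

(a) 1 (linear); (b) error ≤ 1.53e-05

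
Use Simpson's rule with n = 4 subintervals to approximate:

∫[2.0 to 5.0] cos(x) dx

f(x) = cos(x)
a = 2.0, b = 5.0, n = 4
h = (b - a)/n = 0.750000

Simpson's rule: (h/3)[f(x₀) + 4f(x₁) + 2f(x₂) + ... + f(xₙ)]

x_0 = 2.0000, f(x_0) = -0.416147, coefficient = 1
x_1 = 2.7500, f(x_1) = -0.924302, coefficient = 4
x_2 = 3.5000, f(x_2) = -0.936457, coefficient = 2
x_3 = 4.2500, f(x_3) = -0.446087, coefficient = 4
x_4 = 5.0000, f(x_4) = 0.283662, coefficient = 1

I ≈ (0.750000/3) × -7.486957 = -1.871739
Exact value: -1.868222
Error: 0.003518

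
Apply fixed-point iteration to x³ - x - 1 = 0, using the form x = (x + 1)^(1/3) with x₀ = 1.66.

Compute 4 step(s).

Equation: x³ - x - 1 = 0
Fixed-point form: x = (x + 1)^(1/3)
x₀ = 1.66

x_1 = g(1.660000) = 1.385566
x_2 = g(1.385566) = 1.336176
x_3 = g(1.336176) = 1.326891
x_4 = g(1.326891) = 1.325131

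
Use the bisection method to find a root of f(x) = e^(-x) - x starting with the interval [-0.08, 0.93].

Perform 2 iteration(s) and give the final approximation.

f(x) = e^(-x) - x
Initial interval: [-0.08, 0.93]

Iteration 1:
  c_1 = (-0.080000 + 0.930000)/2 = 0.425000
  f(c_1) = f(0.425000) = 0.228770
  f(a) × f(c) ≥ 0, new interval: [0.425000, 0.930000]
Iteration 2:
  c_2 = (0.425000 + 0.930000)/2 = 0.677500
  f(c_2) = f(0.677500) = -0.169615
  f(a) × f(c) < 0, new interval: [0.425000, 0.677500]

After 2 iteration(s), the approximation is c_2 = 0.677500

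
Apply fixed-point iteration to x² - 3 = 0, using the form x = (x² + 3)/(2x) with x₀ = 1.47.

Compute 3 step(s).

Equation: x² - 3 = 0
Fixed-point form: x = (x² + 3)/(2x)
x₀ = 1.47

x_1 = g(1.470000) = 1.755408
x_2 = g(1.755408) = 1.732206
x_3 = g(1.732206) = 1.732051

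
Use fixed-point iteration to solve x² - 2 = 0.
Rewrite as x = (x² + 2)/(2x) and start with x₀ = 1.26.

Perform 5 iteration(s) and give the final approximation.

Equation: x² - 2 = 0
Fixed-point form: x = (x² + 2)/(2x)
x₀ = 1.26

x_1 = g(1.260000) = 1.423651
x_2 = g(1.423651) = 1.414245
x_3 = g(1.414245) = 1.414214
x_4 = g(1.414214) = 1.414214
x_5 = g(1.414214) = 1.414214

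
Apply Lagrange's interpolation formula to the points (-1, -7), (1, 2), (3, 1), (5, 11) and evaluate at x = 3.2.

Lagrange interpolation formula:
P(x) = Σ yᵢ × Lᵢ(x)
where Lᵢ(x) = Π_{j≠i} (x - xⱼ)/(xᵢ - xⱼ)

L_0(3.2) = (3.2 - 1)/(-1 - 1) × (3.2 - 3)/(-1 - 3) × (3.2 - 5)/(-1 - 5) = 0.016500
L_1(3.2) = (3.2 - (-1))/(1 - (-1)) × (3.2 - 3)/(1 - 3) × (3.2 - 5)/(1 - 5) = -0.094500
L_2(3.2) = (3.2 - (-1))/(3 - (-1)) × (3.2 - 1)/(3 - 1) × (3.2 - 5)/(3 - 5) = 1.039500
L_3(3.2) = (3.2 - (-1))/(5 - (-1)) × (3.2 - 1)/(5 - 1) × (3.2 - 3)/(5 - 3) = 0.038500

P(3.2) = (-7)×L_0(3.2) + 2×L_1(3.2) + 1×L_2(3.2) + 11×L_3(3.2)
P(3.2) = 1.158500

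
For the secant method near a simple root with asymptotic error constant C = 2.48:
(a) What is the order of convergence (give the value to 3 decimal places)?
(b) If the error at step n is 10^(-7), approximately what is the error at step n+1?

(a) Secant method has superlinear convergence with order φ = (1+√5)/2 ≈ 1.618.
    This means |e_{n+1}| ≈ C|e_n|^1.618.

(b) With |e_n| = 10^(-7) and C = 2.48:
    |e_{n+1}| ≈ 2.48 × (10^(-7))^1.618 = 2.48 × 10^(-11.33)

(a) ≈ 1.618 (golden ratio); (b) |e_{n+1}| ≈ 1.170e-11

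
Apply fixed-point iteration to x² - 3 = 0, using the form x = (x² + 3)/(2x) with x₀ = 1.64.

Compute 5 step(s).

Equation: x² - 3 = 0
Fixed-point form: x = (x² + 3)/(2x)
x₀ = 1.64

x_1 = g(1.640000) = 1.734634
x_2 = g(1.734634) = 1.732053
x_3 = g(1.732053) = 1.732051
x_4 = g(1.732051) = 1.732051
x_5 = g(1.732051) = 1.732051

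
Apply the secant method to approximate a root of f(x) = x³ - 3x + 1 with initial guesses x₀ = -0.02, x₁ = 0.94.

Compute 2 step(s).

f(x) = x³ - 3x + 1
x₀ = -0.02, x₁ = 0.94

Secant formula: x_{n+1} = x_n - f(x_n)(x_n - x_{n-1})/(f(x_n) - f(x_{n-1}))

Iteration 1:
  f(-0.020000) = 1.059992
  f(0.940000) = -0.989416
  x_2 = 0.940000 - (-0.989416)×(0.940000 - (-0.020000))/(-0.989416 - 1.059992)
       = 0.476530
Iteration 2:
  f(0.940000) = -0.989416
  f(0.476530) = -0.321379
  x_3 = 0.476530 - (-0.321379)×(0.476530 - 0.940000)/(-0.321379 - (-0.989416))
       = 0.253564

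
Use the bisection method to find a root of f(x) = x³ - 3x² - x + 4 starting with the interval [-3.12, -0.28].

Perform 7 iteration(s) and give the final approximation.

f(x) = x³ - 3x² - x + 4
Initial interval: [-3.12, -0.28]

Iteration 1:
  c_1 = (-3.120000 + (-0.280000))/2 = -1.700000
  f(c_1) = f(-1.700000) = -7.883000
  f(a) × f(c) ≥ 0, new interval: [-1.700000, -0.280000]
Iteration 2:
  c_2 = (-1.700000 + (-0.280000))/2 = -0.990000
  f(c_2) = f(-0.990000) = 1.079401
  f(a) × f(c) < 0, new interval: [-1.700000, -0.990000]
Iteration 3:
  c_3 = (-1.700000 + (-0.990000))/2 = -1.345000
  f(c_3) = f(-1.345000) = -2.515214
  f(a) × f(c) ≥ 0, new interval: [-1.345000, -0.990000]
Iteration 4:
  c_4 = (-1.345000 + (-0.990000))/2 = -1.167500
  f(c_4) = f(-1.167500) = -0.513037
  f(a) × f(c) ≥ 0, new interval: [-1.167500, -0.990000]
Iteration 5:
  c_5 = (-1.167500 + (-0.990000))/2 = -1.078750
  f(c_5) = f(-1.078750) = 0.332302
  f(a) × f(c) < 0, new interval: [-1.167500, -1.078750]
Iteration 6:
  c_6 = (-1.167500 + (-1.078750))/2 = -1.123125
  f(c_6) = f(-1.123125) = -0.077825
  f(a) × f(c) ≥ 0, new interval: [-1.123125, -1.078750]
Iteration 7:
  c_7 = (-1.123125 + (-1.078750))/2 = -1.100938
  f(c_7) = f(-1.100938) = 0.130341
  f(a) × f(c) < 0, new interval: [-1.123125, -1.100938]

After 7 iteration(s), the approximation is c_7 = -1.100938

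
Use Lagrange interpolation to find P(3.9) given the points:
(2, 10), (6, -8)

Lagrange interpolation formula:
P(x) = Σ yᵢ × Lᵢ(x)
where Lᵢ(x) = Π_{j≠i} (x - xⱼ)/(xᵢ - xⱼ)

L_0(3.9) = (3.9 - 6)/(2 - 6) = 0.525000
L_1(3.9) = (3.9 - 2)/(6 - 2) = 0.475000

P(3.9) = 10×L_0(3.9) + (-8)×L_1(3.9)
P(3.9) = 1.450000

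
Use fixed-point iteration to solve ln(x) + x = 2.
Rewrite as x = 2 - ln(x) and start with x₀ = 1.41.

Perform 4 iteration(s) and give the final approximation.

Equation: ln(x) + x = 2
Fixed-point form: x = 2 - ln(x)
x₀ = 1.41

x_1 = g(1.410000) = 1.656410
x_2 = g(1.656410) = 1.495347
x_3 = g(1.495347) = 1.597642
x_4 = g(1.597642) = 1.531471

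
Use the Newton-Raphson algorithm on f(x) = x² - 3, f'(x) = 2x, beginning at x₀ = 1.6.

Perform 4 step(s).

f(x) = x² - 3
f'(x) = 2x
x₀ = 1.6

Newton-Raphson formula: x_{n+1} = x_n - f(x_n)/f'(x_n)

Iteration 1:
  f(1.600000) = -0.440000
  f'(1.600000) = 3.200000
  x_1 = 1.600000 - (-0.440000)/3.200000 = 1.737500
Iteration 2:
  f(1.737500) = 0.018906
  f'(1.737500) = 3.475000
  x_2 = 1.737500 - 0.018906/3.475000 = 1.732059
Iteration 3:
  f(1.732059) = 0.000030
  f'(1.732059) = 3.464119
  x_3 = 1.732059 - 0.000030/3.464119 = 1.732051
Iteration 4:
  f(1.732051) = 0.000000
  f'(1.732051) = 3.464102
  x_4 = 1.732051 - 0.000000/3.464102 = 1.732051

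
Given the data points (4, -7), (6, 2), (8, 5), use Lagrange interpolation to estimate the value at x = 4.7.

Lagrange interpolation formula:
P(x) = Σ yᵢ × Lᵢ(x)
where Lᵢ(x) = Π_{j≠i} (x - xⱼ)/(xᵢ - xⱼ)

L_0(4.7) = (4.7 - 6)/(4 - 6) × (4.7 - 8)/(4 - 8) = 0.536250
L_1(4.7) = (4.7 - 4)/(6 - 4) × (4.7 - 8)/(6 - 8) = 0.577500
L_2(4.7) = (4.7 - 4)/(8 - 4) × (4.7 - 6)/(8 - 6) = -0.113750

P(4.7) = (-7)×L_0(4.7) + 2×L_1(4.7) + 5×L_2(4.7)
P(4.7) = -3.167500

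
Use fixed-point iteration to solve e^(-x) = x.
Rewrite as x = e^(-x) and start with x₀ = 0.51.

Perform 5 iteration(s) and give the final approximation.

Equation: e^(-x) = x
Fixed-point form: x = e^(-x)
x₀ = 0.51

x_1 = g(0.510000) = 0.600496
x_2 = g(0.600496) = 0.548540
x_3 = g(0.548540) = 0.577793
x_4 = g(0.577793) = 0.561135
x_5 = g(0.561135) = 0.570561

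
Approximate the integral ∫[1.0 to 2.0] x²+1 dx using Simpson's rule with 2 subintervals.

f(x) = x²+1
a = 1.0, b = 2.0, n = 2
h = (b - a)/n = 0.500000

Simpson's rule: (h/3)[f(x₀) + 4f(x₁) + 2f(x₂) + ... + f(xₙ)]

x_0 = 1.0000, f(x_0) = 2.000000, coefficient = 1
x_1 = 1.5000, f(x_1) = 3.250000, coefficient = 4
x_2 = 2.0000, f(x_2) = 5.000000, coefficient = 1

I ≈ (0.500000/3) × 20.000000 = 3.333333
Exact value: 3.333333
Error: 0.000000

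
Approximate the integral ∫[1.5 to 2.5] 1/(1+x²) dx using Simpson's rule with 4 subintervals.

f(x) = 1/(1+x²)
a = 1.5, b = 2.5, n = 4
h = (b - a)/n = 0.250000

Simpson's rule: (h/3)[f(x₀) + 4f(x₁) + 2f(x₂) + ... + f(xₙ)]

x_0 = 1.5000, f(x_0) = 0.307692, coefficient = 1
x_1 = 1.7500, f(x_1) = 0.246154, coefficient = 4
x_2 = 2.0000, f(x_2) = 0.200000, coefficient = 2
x_3 = 2.2500, f(x_3) = 0.164948, coefficient = 4
x_4 = 2.5000, f(x_4) = 0.137931, coefficient = 1

I ≈ (0.250000/3) × 2.490033 = 0.207503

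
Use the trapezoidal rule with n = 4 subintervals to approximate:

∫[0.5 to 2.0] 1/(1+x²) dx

f(x) = 1/(1+x²)
a = 0.5, b = 2.0, n = 4
h = (b - a)/n = 0.375000

Trapezoidal rule: (h/2)[f(x₀) + 2f(x₁) + 2f(x₂) + ... + f(xₙ)]

x_0 = 0.5000, f(x_0) = 0.800000, coefficient = 1
x_1 = 0.8750, f(x_1) = 0.566372, coefficient = 2
x_2 = 1.2500, f(x_2) = 0.390244, coefficient = 2
x_3 = 1.6250, f(x_3) = 0.274678, coefficient = 2
x_4 = 2.0000, f(x_4) = 0.200000, coefficient = 1

I ≈ (0.375000/2) × 3.462587 = 0.649235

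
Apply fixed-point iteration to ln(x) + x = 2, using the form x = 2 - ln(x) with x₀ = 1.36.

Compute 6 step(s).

Equation: ln(x) + x = 2
Fixed-point form: x = 2 - ln(x)
x₀ = 1.36

x_1 = g(1.360000) = 1.692515
x_2 = g(1.692515) = 1.473784
x_3 = g(1.473784) = 1.612167
x_4 = g(1.612167) = 1.522421
x_5 = g(1.522421) = 1.579698
x_6 = g(1.579698) = 1.542766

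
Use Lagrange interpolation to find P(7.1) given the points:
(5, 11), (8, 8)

Lagrange interpolation formula:
P(x) = Σ yᵢ × Lᵢ(x)
where Lᵢ(x) = Π_{j≠i} (x - xⱼ)/(xᵢ - xⱼ)

L_0(7.1) = (7.1 - 8)/(5 - 8) = 0.300000
L_1(7.1) = (7.1 - 5)/(8 - 5) = 0.700000

P(7.1) = 11×L_0(7.1) + 8×L_1(7.1)
P(7.1) = 8.900000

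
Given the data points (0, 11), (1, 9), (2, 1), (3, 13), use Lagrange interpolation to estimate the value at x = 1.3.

Lagrange interpolation formula:
P(x) = Σ yᵢ × Lᵢ(x)
where Lᵢ(x) = Π_{j≠i} (x - xⱼ)/(xᵢ - xⱼ)

L_0(1.3) = (1.3 - 1)/(0 - 1) × (1.3 - 2)/(0 - 2) × (1.3 - 3)/(0 - 3) = -0.059500
L_1(1.3) = (1.3 - 0)/(1 - 0) × (1.3 - 2)/(1 - 2) × (1.3 - 3)/(1 - 3) = 0.773500
L_2(1.3) = (1.3 - 0)/(2 - 0) × (1.3 - 1)/(2 - 1) × (1.3 - 3)/(2 - 3) = 0.331500
L_3(1.3) = (1.3 - 0)/(3 - 0) × (1.3 - 1)/(3 - 1) × (1.3 - 2)/(3 - 2) = -0.045500

P(1.3) = 11×L_0(1.3) + 9×L_1(1.3) + 1×L_2(1.3) + 13×L_3(1.3)
P(1.3) = 6.047000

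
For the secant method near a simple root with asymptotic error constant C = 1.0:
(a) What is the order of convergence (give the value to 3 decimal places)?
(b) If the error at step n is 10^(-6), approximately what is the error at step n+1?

(a) Secant method has superlinear convergence with order φ = (1+√5)/2 ≈ 1.618.
    This means |e_{n+1}| ≈ C|e_n|^1.618.

(b) With |e_n| = 10^(-6) and C = 1.0:
    |e_{n+1}| ≈ 1.0 × (10^(-6))^1.618 = 1.0 × 10^(-9.71)

(a) ≈ 1.618 (golden ratio); (b) |e_{n+1}| ≈ 1.958e-10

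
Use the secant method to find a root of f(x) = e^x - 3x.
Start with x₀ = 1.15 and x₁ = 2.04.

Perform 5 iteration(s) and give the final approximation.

f(x) = e^x - 3x
x₀ = 1.15, x₁ = 2.04

Secant formula: x_{n+1} = x_n - f(x_n)(x_n - x_{n-1})/(f(x_n) - f(x_{n-1}))

Iteration 1:
  f(1.150000) = -0.291807
  f(2.040000) = 1.570609
  x_2 = 2.040000 - 1.570609×(2.040000 - 1.150000)/(1.570609 - (-0.291807))
       = 1.289447
Iteration 2:
  f(2.040000) = 1.570609
  f(1.289447) = -0.237563
  x_3 = 1.289447 - (-0.237563)×(1.289447 - 2.040000)/(-0.237563 - 1.570609)
       = 1.388057
Iteration 3:
  f(1.289447) = -0.237563
  f(1.388057) = -0.157114
  x_4 = 1.388057 - (-0.157114)×(1.388057 - 1.289447)/(-0.157114 - (-0.237563))
       = 1.580640
Iteration 4:
  f(1.388057) = -0.157114
  f(1.580640) = 0.116144
  x_5 = 1.580640 - 0.116144×(1.580640 - 1.388057)/(0.116144 - (-0.157114))
       = 1.498786
Iteration 5:
  f(1.580640) = 0.116144
  f(1.498786) = -0.020107
  x_6 = 1.498786 - (-0.020107)×(1.498786 - 1.580640)/(-0.020107 - 0.116144)
       = 1.510865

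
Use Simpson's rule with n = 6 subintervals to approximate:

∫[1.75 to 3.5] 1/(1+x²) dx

f(x) = 1/(1+x²)
a = 1.75, b = 3.5, n = 6
h = (b - a)/n = 0.291667

Simpson's rule: (h/3)[f(x₀) + 4f(x₁) + 2f(x₂) + ... + f(xₙ)]

x_0 = 1.7500, f(x_0) = 0.246154, coefficient = 1
x_1 = 2.0417, f(x_1) = 0.193483, coefficient = 4
x_2 = 2.3333, f(x_2) = 0.155172, coefficient = 2
x_3 = 2.6250, f(x_3) = 0.126733, coefficient = 4
x_4 = 2.9167, f(x_4) = 0.105186, coefficient = 2
x_5 = 3.2083, f(x_5) = 0.088547, coefficient = 4
x_6 = 3.5000, f(x_6) = 0.075472, coefficient = 1

I ≈ (0.291667/3) × 2.477396 = 0.240858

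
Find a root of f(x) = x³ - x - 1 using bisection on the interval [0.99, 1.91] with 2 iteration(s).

f(x) = x³ - x - 1
Initial interval: [0.99, 1.91]

Iteration 1:
  c_1 = (0.990000 + 1.910000)/2 = 1.450000
  f(c_1) = f(1.450000) = 0.598625
  f(a) × f(c) < 0, new interval: [0.990000, 1.450000]
Iteration 2:
  c_2 = (0.990000 + 1.450000)/2 = 1.220000
  f(c_2) = f(1.220000) = -0.404152
  f(a) × f(c) ≥ 0, new interval: [1.220000, 1.450000]

After 2 iteration(s), the approximation is c_2 = 1.220000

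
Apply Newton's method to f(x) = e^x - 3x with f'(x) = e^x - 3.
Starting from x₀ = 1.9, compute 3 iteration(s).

f(x) = e^x - 3x
f'(x) = e^x - 3
x₀ = 1.9

Newton-Raphson formula: x_{n+1} = x_n - f(x_n)/f'(x_n)

Iteration 1:
  f(1.900000) = 0.985894
  f'(1.900000) = 3.685894
  x_1 = 1.900000 - 0.985894/3.685894 = 1.632522
Iteration 2:
  f(1.632522) = 0.219198
  f'(1.632522) = 2.116765
  x_2 = 1.632522 - 0.219198/2.116765 = 1.528969
Iteration 3:
  f(1.528969) = 0.026511
  f'(1.528969) = 1.613419
  x_3 = 1.528969 - 0.026511/1.613419 = 1.512537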